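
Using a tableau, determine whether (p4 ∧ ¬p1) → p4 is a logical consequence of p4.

Yes

Initial set: {T p4; F ((p4 ∧ ¬p1) → p4)}.
F ((p4 ∧ ¬p1) → p4): α-rule — add T (p4 ∧ ¬p1), F p4.
× closes — contains both p4 and ¬p4.
All 1 branch closes.
Every branch closed, so the premises entail the conclusion.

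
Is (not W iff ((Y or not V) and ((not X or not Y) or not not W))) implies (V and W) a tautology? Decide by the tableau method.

Not valid

Assume the negation and expand:
Initial set: {not ((not W iff ((Y or not V) and ((not X or not Y) or not not W))) implies (V and W))}.
not ((not W iff ((Y or not V) and ((not X or not Y) or not not W))) implies (V and W)): α-rule — add (not W iff ((Y or not V) and ((not X or not Y) or not not W))), not (V and W).
(not W iff ((Y or not V) and ((not X or not Y) or not not W))): β-rule — branch into not W, ((Y or not V) and ((not X or not Y) or not not W))  //  not not W, not ((Y or not V) and ((not X or not Y) or not not W)).
  branch 1 (add not W, ((Y or not V) and ((not X or not Y) or not not W))):
    ((Y or not V) and ((not X or not Y) or not not W)): α-rule — add (Y or not V), ((not X or not Y) or not not W).
    not (V and W): β-rule — branch into not V  //  not W.
      branch 1.1 (add not V):
        (Y or not V): β-rule — branch into Y  //  not V.
          branch 1.1.1 (add Y):
            ((not X or not Y) or not not W): β-rule — branch into (not X or not Y)  //  not not W.
              branch 1.1.1.1 (add (not X or not Y)):
                (not X or not Y): β-rule — branch into not X  //  not Y.
                  branch 1.1.1.1.1 (add not X):
                    ○ open, literals {V=0, W=0, X=0, Y=1}.
                  branch 1.1.1.1.2 (add not Y):
                    × closes — contains both Y and not Y.
              branch 1.1.1.2 (add not not W):
                not not W: drop double negation, giving W.
                × closes — contains both W and not W.
          branch 1.1.2 (add not V):
            ((not X or not Y) or not not W): β-rule — branch into (not X or not Y)  //  not not W.
              branch 1.1.2.1 (add (not X or not Y)):
                (not X or not Y): β-rule — branch into not X  //  not Y.
                  branch 1.1.2.1.1 (add not X):
                    ○ open, literals {V=0, W=0, X=0}.
                  branch 1.1.2.1.2 (add not Y):
                    ○ open, literals {V=0, W=0, Y=0}.
              branch 1.1.2.2 (add not not W):
                not not W: drop double negation, giving W.
                × closes — contains both W and not W.
      branch 1.2 (add not W):
        (Y or not V): β-rule — branch into Y  //  not V.
          branch 1.2.1 (add Y):
            ((not X or not Y) or not not W): β-rule — branch into (not X or not Y)  //  not not W.
              branch 1.2.1.1 (add (not X or not Y)):
                (not X or not Y): β-rule — branch into not X  //  not Y.
                  branch 1.2.1.1.1 (add not X):
                    ○ open, literals {W=0, X=0, Y=1}.
                  branch 1.2.1.1.2 (add not Y):
                    × closes — contains both Y and not Y.
              branch 1.2.1.2 (add not not W):
                not not W: drop double negation, giving W.
                × closes — contains both W and not W.
          branch 1.2.2 (add not V):
            ((not X or not Y) or not not W): β-rule — branch into (not X or not Y)  //  not not W.
              branch 1.2.2.1 (add (not X or not Y)):
                (not X or not Y): β-rule — branch into not X  //  not Y.
                  branch 1.2.2.1.1 (add not X):
                    ○ open, literals {V=0, W=0, X=0}.
                  branch 1.2.2.1.2 (add not Y):
                    ○ open, literals {V=0, W=0, Y=0}.
              branch 1.2.2.2 (add not not W):
                not not W: drop double negation, giving W.
                × closes — contains both W and not W.
  branch 2 (add not not W, not ((Y or not V) and ((not X or not Y) or not not W))):
    not (V and W): β-rule — branch into not V  //  not W.
      branch 2.1 (add not V):
        not ((Y or not V) and ((not X or not Y) or not not W)): β-rule — branch into not (Y or not V)  //  not ((not X or not Y) or not not W).
          branch 2.1.1 (add not (Y or not V)):
            not (Y or not V): α-rule — add not Y, not not V.
            × closes — contains both V and not V.
          branch 2.1.2 (add not ((not X or not Y) or not not W)):
            not ((not X or not Y) or not not W): α-rule — add not (not X or not Y), not not not W.
            not (not X or not Y): α-rule — add not not X, not not Y.
            not not not W: drop double negation, giving not W.
            × closes — contains both W and not W.
      branch 2.2 (add not W):
        × closes — contains both W and not W.
9 branches closed, 6 open.
An open branch gives a countermodel: V=0, W=0, X=0, Y=1 (unmentioned atoms arbitrary); under it the original formula is false.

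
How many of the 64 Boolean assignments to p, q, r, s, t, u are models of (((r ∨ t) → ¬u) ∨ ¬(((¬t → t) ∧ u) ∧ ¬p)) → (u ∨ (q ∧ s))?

Initial set: {((((r ∨ t) → ¬u) ∨ ¬(((¬t → t) ∧ u) ∧ ¬p)) → (u ∨ (q ∧ s)))}.
((((r ∨ t) → ¬u) ∨ ¬(((¬t → t) ∧ u) ∧ ¬p)) → (u ∨ (q ∧ s))): β-rule — branch into ¬(((r ∨ t) → ¬u) ∨ ¬(((¬t → t) ∧ u) ∧ ¬p))  //  (u ∨ (q ∧ s)).
  branch 1 (add ¬(((r ∨ t) → ¬u) ∨ ¬(((¬t → t) ∧ u) ∧ ¬p))):
    ¬(((r ∨ t) → ¬u) ∨ ¬(((¬t → t) ∧ u) ∧ ¬p)): α-rule — add ¬((r ∨ t) → ¬u), ¬¬(((¬t → t) ∧ u) ∧ ¬p).
    ¬((r ∨ t) → ¬u): α-rule — add (r ∨ t), ¬¬u.
    ¬¬(((¬t → t) ∧ u) ∧ ¬p): α-rule — add ((¬t → t) ∧ u), ¬p.
    ((¬t → t) ∧ u): α-rule — add (¬t → t), u.
    (r ∨ t): β-rule — branch into r  //  t.
      branch 1.1 (add r):
        (¬t → t): β-rule — branch into ¬¬t  //  t.
          branch 1.1.1 (add ¬¬t):
            ○ open, literals {p=F, r=T, t=T, u=T}.
          branch 1.1.2 (add t):
            ○ open, literals {p=F, r=T, t=T, u=T}.
      branch 1.2 (add t):
        (¬t → t): β-rule — branch into ¬¬t  //  t.
          branch 1.2.1 (add ¬¬t):
            ○ open, literals {p=F, t=T, u=T}.
          branch 1.2.2 (add t):
            ○ open, literals {p=F, t=T, u=T}.
  branch 2 (add (u ∨ (q ∧ s))):
    (u ∨ (q ∧ s)): β-rule — branch into u  //  (q ∧ s).
      branch 2.1 (add u):
        ○ open, literals {u=T}.
      branch 2.2 (add (q ∧ s)):
        (q ∧ s): α-rule — add q, s.
        ○ open, literals {q=T, s=T}.
0 branches closed, 6 open.
Each open branch fixes some atoms; the unmentioned ones are free. Counting distinct full assignments: branch {p=F, r=T, t=T, u=T} (q, s) contributes 4 new; branch {p=F, r=T, t=T, u=T} (q, s) contributes 0 new; branch {p=F, t=T, u=T} (q, r, s) contributes 4 new; branch {p=F, t=T, u=T} (q, r, s) contributes 0 new; branch {u=T} (p, q, r, s, t) contributes 24 new; branch {q=T, s=T} (p, r, t, u) contributes 8 new. Total: 40.

40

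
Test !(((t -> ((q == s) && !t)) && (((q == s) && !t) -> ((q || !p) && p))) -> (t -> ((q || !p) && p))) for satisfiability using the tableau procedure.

Initial set: {!(((t -> ((q == s) && !t)) && (((q == s) && !t) -> ((q || !p) && p))) -> (t -> ((q || !p) && p)))}.
!(((t -> ((q == s) && !t)) && (((q == s) && !t) -> ((q || !p) && p))) -> (t -> ((q || !p) && p))): α-rule — add ((t -> ((q == s) && !t)) && (((q == s) && !t) -> ((q || !p) && p))), !(t -> ((q || !p) && p)).
((t -> ((q == s) && !t)) && (((q == s) && !t) -> ((q || !p) && p))): α-rule — add (t -> ((q == s) && !t)), (((q == s) && !t) -> ((q || !p) && p)).
!(t -> ((q || !p) && p)): α-rule — add t, !((q || !p) && p).
(t -> ((q == s) && !t)): β-rule — branch into !t  //  ((q == s) && !t).
  branch 1 (add !t):
    × closes — contains both t and !t.
  branch 2 (add ((q == s) && !t)):
    ((q == s) && !t): α-rule — add (q == s), !t.
    × closes — contains both t and !t.
All 2 branches close.
Every branch closed; the formula is unsatisfiable.

Unsatisfiable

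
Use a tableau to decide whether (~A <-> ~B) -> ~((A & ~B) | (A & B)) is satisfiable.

Satisfiable

Initial set: {T ((~A <-> ~B) -> ~((A & ~B) | (A & B)))}.
T ((~A <-> ~B) -> ~((A & ~B) | (A & B))): β-rule — branch into F (~A <-> ~B)  //  T ~((A & ~B) | (A & B)).
  branch 1 (add F (~A <-> ~B)):
    F (~A <-> ~B): β-rule — branch into T ~A, F ~B  //  F ~A, T ~B.
      branch 1.1 (add T ~A, F ~B):
        ○ open, literals {A=0, B=1}.
      branch 1.2 (add F ~A, T ~B):
        ○ open, literals {A=1, B=0}.
  branch 2 (add T ~((A & ~B) | (A & B))):
    T ~((A & ~B) | (A & B)): α-rule — add F (A & ~B), F (A & B).
    F (A & ~B): β-rule — branch into F A  //  F ~B.
      branch 2.1 (add F A):
        F (A & B): β-rule — branch into F A  //  F B.
          branch 2.1.1 (add F A):
            ○ open, literals {A=0}.
          branch 2.1.2 (add F B):
            ○ open, literals {A=0, B=0}.
      branch 2.2 (add F ~B):
        F (A & B): β-rule — branch into F A  //  F B.
          branch 2.2.1 (add F A):
            ○ open, literals {A=0, B=1}.
          branch 2.2.2 (add F B):
            × closes — contains both B and ~B.
1 branch closed, 5 open.
An open branch gives a satisfying assignment: A=0, B=1.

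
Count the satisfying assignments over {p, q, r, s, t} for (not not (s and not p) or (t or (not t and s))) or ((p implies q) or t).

Initial set: {((not not (s and not p) or (t or (not t and s))) or ((p implies q) or t))}.
((not not (s and not p) or (t or (not t and s))) or ((p implies q) or t)): β-rule — branch into (not not (s and not p) or (t or (not t and s)))  //  ((p implies q) or t).
  branch 1 (add (not not (s and not p) or (t or (not t and s)))):
    (not not (s and not p) or (t or (not t and s))): β-rule — branch into not not (s and not p)  //  (t or (not t and s)).
      branch 1.1 (add not not (s and not p)):
        not not (s and not p): drop double negation, giving (s and not p).
        (s and not p): α-rule — add s, not p.
        ○ open, literals {p=0, s=1}.
      branch 1.2 (add (t or (not t and s))):
        (t or (not t and s)): β-rule — branch into t  //  (not t and s).
          branch 1.2.1 (add t):
            ○ open, literals {t=1}.
          branch 1.2.2 (add (not t and s)):
            (not t and s): α-rule — add not t, s.
            ○ open, literals {s=1, t=0}.
  branch 2 (add ((p implies q) or t)):
    ((p implies q) or t): β-rule — branch into (p implies q)  //  t.
      branch 2.1 (add (p implies q)):
        (p implies q): β-rule — branch into not p  //  q.
          branch 2.1.1 (add not p):
            ○ open, literals {p=0}.
          branch 2.1.2 (add q):
            ○ open, literals {q=1}.
      branch 2.2 (add t):
        ○ open, literals {t=1}.
0 branches closed, 6 open.
Each open branch fixes some atoms; the unmentioned ones are free. Counting distinct full assignments: branch {p=0, s=1} (q, r, t) contributes 8 new; branch {t=1} (p, q, r, s) contributes 12 new; branch {s=1, t=0} (p, q, r) contributes 4 new; branch {p=0} (q, r, s, t) contributes 4 new; branch {q=1} (p, r, s, t) contributes 2 new; branch {t=1} (p, q, r, s) contributes 0 new. Total: 30.

30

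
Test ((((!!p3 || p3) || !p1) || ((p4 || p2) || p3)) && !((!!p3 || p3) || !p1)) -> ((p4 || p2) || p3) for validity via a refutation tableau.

Valid

Assume the negation and expand:
Initial set: {!(((((!!p3 || p3) || !p1) || ((p4 || p2) || p3)) && !((!!p3 || p3) || !p1)) -> ((p4 || p2) || p3))}.
!(((((!!p3 || p3) || !p1) || ((p4 || p2) || p3)) && !((!!p3 || p3) || !p1)) -> ((p4 || p2) || p3)): α-rule — add ((((!!p3 || p3) || !p1) || ((p4 || p2) || p3)) && !((!!p3 || p3) || !p1)), !((p4 || p2) || p3).
((((!!p3 || p3) || !p1) || ((p4 || p2) || p3)) && !((!!p3 || p3) || !p1)): α-rule — add (((!!p3 || p3) || !p1) || ((p4 || p2) || p3)), !((!!p3 || p3) || !p1).
!((p4 || p2) || p3): α-rule — add !(p4 || p2), !p3.
!((!!p3 || p3) || !p1): α-rule — add !(!!p3 || p3), !!p1.
!(p4 || p2): α-rule — add !p4, !p2.
!(!!p3 || p3): α-rule — add !!!p3, !p3.
!!!p3: drop double negation, giving !p3.
(((!!p3 || p3) || !p1) || ((p4 || p2) || p3)): β-rule — branch into ((!!p3 || p3) || !p1)  //  ((p4 || p2) || p3).
  branch 1 (add ((!!p3 || p3) || !p1)):
    ((!!p3 || p3) || !p1): β-rule — branch into (!!p3 || p3)  //  !p1.
      branch 1.1 (add (!!p3 || p3)):
        (!!p3 || p3): β-rule — branch into !!p3  //  p3.
          branch 1.1.1 (add !!p3):
            !!p3: drop double negation, giving p3.
            × closes — contains both p3 and !p3.
          branch 1.1.2 (add p3):
            × closes — contains both p3 and !p3.
      branch 1.2 (add !p1):
        × closes — contains both p1 and !p1.
  branch 2 (add ((p4 || p2) || p3)):
    ((p4 || p2) || p3): β-rule — branch into (p4 || p2)  //  p3.
      branch 2.1 (add (p4 || p2)):
        (p4 || p2): β-rule — branch into p4  //  p2.
          branch 2.1.1 (add p4):
            × closes — contains both p4 and !p4.
          branch 2.1.2 (add p2):
            × closes — contains both p2 and !p2.
      branch 2.2 (add p3):
        × closes — contains both p3 and !p3.
All 6 branches close.
Every branch closed, so the negation is unsatisfiable and the formula is valid.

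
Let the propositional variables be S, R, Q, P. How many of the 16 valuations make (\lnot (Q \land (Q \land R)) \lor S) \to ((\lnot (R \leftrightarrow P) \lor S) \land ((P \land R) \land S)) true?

Initial set: {((\lnot (Q \land (Q \land R)) \lor S) \to ((\lnot (R \leftrightarrow P) \lor S) \land ((P \land R) \land S)))}.
((\lnot (Q \land (Q \land R)) \lor S) \to ((\lnot (R \leftrightarrow P) \lor S) \land ((P \land R) \land S))): β-rule — branch into \lnot (\lnot (Q \land (Q \land R)) \lor S)  //  ((\lnot (R \leftrightarrow P) \lor S) \land ((P \land R) \land S)).
  branch 1 (add \lnot (\lnot (Q \land (Q \land R)) \lor S)):
    \lnot (\lnot (Q \land (Q \land R)) \lor S): α-rule — add \lnot \lnot (Q \land (Q \land R)), \lnot S.
    \lnot \lnot (Q \land (Q \land R)): α-rule — add Q, (Q \land R).
    (Q \land R): α-rule — add Q, R.
    ○ open, literals {Q=1, R=1, S=0}.
  branch 2 (add ((\lnot (R \leftrightarrow P) \lor S) \land ((P \land R) \land S))):
    ((\lnot (R \leftrightarrow P) \lor S) \land ((P \land R) \land S)): α-rule — add (\lnot (R \leftrightarrow P) \lor S), ((P \land R) \land S).
    ((P \land R) \land S): α-rule — add (P \land R), S.
    (P \land R): α-rule — add P, R.
    (\lnot (R \leftrightarrow P) \lor S): β-rule — branch into \lnot (R \leftrightarrow P)  //  S.
      branch 2.1 (add \lnot (R \leftrightarrow P)):
        \lnot (R \leftrightarrow P): β-rule — branch into R, \lnot P  //  \lnot R, P.
          branch 2.1.1 (add R, \lnot P):
            × closes — contains both P and \lnot P.
          branch 2.1.2 (add \lnot R, P):
            × closes — contains both R and \lnot R.
      branch 2.2 (add S):
        ○ open, literals {P=1, R=1, S=1}.
2 branches closed, 2 open.
Each open branch fixes some atoms; the unmentioned ones are free. Counting distinct full assignments: branch {Q=1, R=1, S=0} (P) contributes 2 new; branch {P=1, R=1, S=1} (Q) contributes 2 new. Total: 4.

4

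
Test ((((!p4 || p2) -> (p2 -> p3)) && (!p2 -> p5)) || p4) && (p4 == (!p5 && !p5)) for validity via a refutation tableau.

Not valid

Assume the negation and expand:
Initial set: {!(((((!p4 || p2) -> (p2 -> p3)) && (!p2 -> p5)) || p4) && (p4 == (!p5 && !p5)))}.
!(((((!p4 || p2) -> (p2 -> p3)) && (!p2 -> p5)) || p4) && (p4 == (!p5 && !p5))): β-rule — branch into !((((!p4 || p2) -> (p2 -> p3)) && (!p2 -> p5)) || p4)  //  !(p4 == (!p5 && !p5)).
  branch 1 (add !((((!p4 || p2) -> (p2 -> p3)) && (!p2 -> p5)) || p4)):
    !((((!p4 || p2) -> (p2 -> p3)) && (!p2 -> p5)) || p4): α-rule — add !(((!p4 || p2) -> (p2 -> p3)) && (!p2 -> p5)), !p4.
    !(((!p4 || p2) -> (p2 -> p3)) && (!p2 -> p5)): β-rule — branch into !((!p4 || p2) -> (p2 -> p3))  //  !(!p2 -> p5).
      branch 1.1 (add !((!p4 || p2) -> (p2 -> p3))):
        !((!p4 || p2) -> (p2 -> p3)): α-rule — add (!p4 || p2), !(p2 -> p3).
        !(p2 -> p3): α-rule — add p2, !p3.
        (!p4 || p2): β-rule — branch into !p4  //  p2.
          branch 1.1.1 (add !p4):
            ○ open, literals {p2=1, p3=0, p4=0}.
          branch 1.1.2 (add p2):
            ○ open, literals {p2=1, p3=0, p4=0}.
      branch 1.2 (add !(!p2 -> p5)):
        !(!p2 -> p5): α-rule — add !p2, !p5.
        ○ open, literals {p2=0, p4=0, p5=0}.
  branch 2 (add !(p4 == (!p5 && !p5))):
    !(p4 == (!p5 && !p5)): β-rule — branch into p4, !(!p5 && !p5)  //  !p4, (!p5 && !p5).
      branch 2.1 (add p4, !(!p5 && !p5)):
        !(!p5 && !p5): β-rule — branch into !!p5  //  !!p5.
          branch 2.1.1 (add !!p5):
            ○ open, literals {p4=1, p5=1}.
          branch 2.1.2 (add !!p5):
            ○ open, literals {p4=1, p5=1}.
      branch 2.2 (add !p4, (!p5 && !p5)):
        (!p5 && !p5): α-rule — add !p5, !p5.
        ○ open, literals {p4=0, p5=0}.
0 branches closed, 6 open.
An open branch gives a countermodel: p2=1, p3=0, p4=0 (unmentioned atoms arbitrary); under it the original formula is false.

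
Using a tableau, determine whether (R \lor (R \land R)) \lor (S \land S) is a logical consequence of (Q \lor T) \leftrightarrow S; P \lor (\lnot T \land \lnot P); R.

Yes

Initial set: {((Q \lor T) \leftrightarrow S); (P \lor (\lnot T \land \lnot P)); R; \lnot ((R \lor (R \land R)) \lor (S \land S))}.
\lnot ((R \lor (R \land R)) \lor (S \land S)): α-rule — add \lnot (R \lor (R \land R)), \lnot (S \land S).
\lnot (R \lor (R \land R)): α-rule — add \lnot R, \lnot (R \land R).
× closes — contains both R and \lnot R.
All 1 branch closes.
Every branch closed, so the premises entail the conclusion.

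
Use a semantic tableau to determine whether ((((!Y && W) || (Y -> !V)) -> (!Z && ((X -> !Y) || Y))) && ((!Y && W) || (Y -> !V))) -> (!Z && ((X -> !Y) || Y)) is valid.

Assume the negation and expand:
Initial set: {!(((((!Y && W) || (Y -> !V)) -> (!Z && ((X -> !Y) || Y))) && ((!Y && W) || (Y -> !V))) -> (!Z && ((X -> !Y) || Y)))}.
!(((((!Y && W) || (Y -> !V)) -> (!Z && ((X -> !Y) || Y))) && ((!Y && W) || (Y -> !V))) -> (!Z && ((X -> !Y) || Y))): α-rule — add ((((!Y && W) || (Y -> !V)) -> (!Z && ((X -> !Y) || Y))) && ((!Y && W) || (Y -> !V))), !(!Z && ((X -> !Y) || Y)).
((((!Y && W) || (Y -> !V)) -> (!Z && ((X -> !Y) || Y))) && ((!Y && W) || (Y -> !V))): α-rule — add (((!Y && W) || (Y -> !V)) -> (!Z && ((X -> !Y) || Y))), ((!Y && W) || (Y -> !V)).
!(!Z && ((X -> !Y) || Y)): β-rule — branch into !!Z  //  !((X -> !Y) || Y).
  branch 1 (add !!Z):
    (((!Y && W) || (Y -> !V)) -> (!Z && ((X -> !Y) || Y))): β-rule — branch into !((!Y && W) || (Y -> !V))  //  (!Z && ((X -> !Y) || Y)).
      branch 1.1 (add !((!Y && W) || (Y -> !V))):
        !((!Y && W) || (Y -> !V)): α-rule — add !(!Y && W), !(Y -> !V).
        !(Y -> !V): α-rule — add Y, !!V.
        ((!Y && W) || (Y -> !V)): β-rule — branch into (!Y && W)  //  (Y -> !V).
          branch 1.1.1 (add (!Y && W)):
            (!Y && W): α-rule — add !Y, W.
            × closes — contains both Y and !Y.
          branch 1.1.2 (add (Y -> !V)):
            !(!Y && W): β-rule — branch into !!Y  //  !W.
              branch 1.1.2.1 (add !!Y):
                (Y -> !V): β-rule — branch into !Y  //  !V.
                  branch 1.1.2.1.1 (add !Y):
                    × closes — contains both Y and !Y.
                  branch 1.1.2.1.2 (add !V):
                    × closes — contains both V and !V.
              branch 1.1.2.2 (add !W):
                (Y -> !V): β-rule — branch into !Y  //  !V.
                  branch 1.1.2.2.1 (add !Y):
                    × closes — contains both Y and !Y.
                  branch 1.1.2.2.2 (add !V):
                    × closes — contains both V and !V.
      branch 1.2 (add (!Z && ((X -> !Y) || Y))):
        (!Z && ((X -> !Y) || Y)): α-rule — add !Z, ((X -> !Y) || Y).
        × closes — contains both Z and !Z.
  branch 2 (add !((X -> !Y) || Y)):
    !((X -> !Y) || Y): α-rule — add !(X -> !Y), !Y.
    !(X -> !Y): α-rule — add X, !!Y.
    × closes — contains both Y and !Y.
All 7 branches close.
Every branch closed, so the negation is unsatisfiable and the formula is valid.

Valid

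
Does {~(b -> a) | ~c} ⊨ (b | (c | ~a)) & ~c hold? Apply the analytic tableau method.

No

Initial set: {(~(b -> a) | ~c); ~((b | (c | ~a)) & ~c)}.
(~(b -> a) | ~c): β-rule — branch into ~(b -> a)  //  ~c.
  branch 1 (add ~(b -> a)):
    ~(b -> a): α-rule — add b, ~a.
    ~((b | (c | ~a)) & ~c): β-rule — branch into ~(b | (c | ~a))  //  ~~c.
      branch 1.1 (add ~(b | (c | ~a))):
        ~(b | (c | ~a)): α-rule — add ~b, ~(c | ~a).
        × closes — contains both b and ~b.
      branch 1.2 (add ~~c):
        ○ open, literals {a=0, b=1, c=1}.
  branch 2 (add ~c):
    ~((b | (c | ~a)) & ~c): β-rule — branch into ~(b | (c | ~a))  //  ~~c.
      branch 2.1 (add ~(b | (c | ~a))):
        ~(b | (c | ~a)): α-rule — add ~b, ~(c | ~a).
        ~(c | ~a): α-rule — add ~c, ~~a.
        ○ open, literals {a=1, b=0, c=0}.
      branch 2.2 (add ~~c):
        × closes — contains both c and ~c.
2 branches closed, 2 open.
An open branch gives a countermodel: a=0, b=1, c=1 (unmentioned atoms arbitrary); the premises hold there but the conclusion fails.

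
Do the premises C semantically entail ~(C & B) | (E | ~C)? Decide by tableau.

No

Initial set: {T C; F (~(C & B) | (E | ~C))}.
F (~(C & B) | (E | ~C)): α-rule — add F ~(C & B), F (E | ~C).
F ~(C & B): α-rule — add T C, T B.
F (E | ~C): α-rule — add F E, F ~C.
○ open, literals {B=true, C=true, E=false}.
0 branches closed, 1 open.
An open branch gives a countermodel: B=true, C=true, E=false (unmentioned atoms arbitrary); the premises hold there but the conclusion fails.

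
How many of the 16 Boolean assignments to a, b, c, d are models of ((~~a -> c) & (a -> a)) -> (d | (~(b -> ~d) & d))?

Initial set: {(((~~a -> c) & (a -> a)) -> (d | (~(b -> ~d) & d)))}.
(((~~a -> c) & (a -> a)) -> (d | (~(b -> ~d) & d))): β-rule — branch into ~((~~a -> c) & (a -> a))  //  (d | (~(b -> ~d) & d)).
  branch 1 (add ~((~~a -> c) & (a -> a))):
    ~((~~a -> c) & (a -> a)): β-rule — branch into ~(~~a -> c)  //  ~(a -> a).
      branch 1.1 (add ~(~~a -> c)):
        ~(~~a -> c): α-rule — add ~~a, ~c.
        ~~a: drop double negation, giving a.
        ○ open, literals {a=1, c=0}.
      branch 1.2 (add ~(a -> a)):
        ~(a -> a): α-rule — add a, ~a.
        × closes — contains both a and ~a.
  branch 2 (add (d | (~(b -> ~d) & d))):
    (d | (~(b -> ~d) & d)): β-rule — branch into d  //  (~(b -> ~d) & d).
      branch 2.1 (add d):
        ○ open, literals {d=1}.
      branch 2.2 (add (~(b -> ~d) & d)):
        (~(b -> ~d) & d): α-rule — add ~(b -> ~d), d.
        ~(b -> ~d): α-rule — add b, ~~d.
        ○ open, literals {b=1, d=1}.
1 branch closed, 3 open.
Each open branch fixes some atoms; the unmentioned ones are free. Counting distinct full assignments: branch {a=1, c=0} (b, d) contributes 4 new; branch {d=1} (a, b, c) contributes 6 new; branch {b=1, d=1} (a, c) contributes 0 new. Total: 10.

10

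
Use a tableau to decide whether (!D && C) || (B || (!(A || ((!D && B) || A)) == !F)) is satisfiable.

Initial set: {T ((!D && C) || (B || (!(A || ((!D && B) || A)) == !F)))}.
T ((!D && C) || (B || (!(A || ((!D && B) || A)) == !F))): β-rule — branch into T (!D && C)  //  T (B || (!(A || ((!D && B) || A)) == !F)).
  branch 1 (add T (!D && C)):
    T (!D && C): α-rule — add T !D, T C.
    ○ open, literals {C=1, D=0}.
  branch 2 (add T (B || (!(A || ((!D && B) || A)) == !F))):
    T (B || (!(A || ((!D && B) || A)) == !F)): β-rule — branch into T B  //  T (!(A || ((!D && B) || A)) == !F).
      branch 2.1 (add T B):
        ○ open, literals {B=1}.
      branch 2.2 (add T (!(A || ((!D && B) || A)) == !F)):
        T (!(A || ((!D && B) || A)) == !F): β-rule — branch into T !(A || ((!D && B) || A)), T !F  //  F !(A || ((!D && B) || A)), F !F.
          branch 2.2.1 (add T !(A || ((!D && B) || A)), T !F):
            T !(A || ((!D && B) || A)): α-rule — add F A, F ((!D && B) || A).
            F ((!D && B) || A): α-rule — add F (!D && B), F A.
            F (!D && B): β-rule — branch into F !D  //  F B.
              branch 2.2.1.1 (add F !D):
                ○ open, literals {A=0, D=1, F=0}.
              branch 2.2.1.2 (add F B):
                ○ open, literals {A=0, B=0, F=0}.
          branch 2.2.2 (add F !(A || ((!D && B) || A)), F !F):
            F !(A || ((!D && B) || A)): β-rule — branch into T A  //  T ((!D && B) || A).
              branch 2.2.2.1 (add T A):
                ○ open, literals {A=1, F=1}.
              branch 2.2.2.2 (add T ((!D && B) || A)):
                T ((!D && B) || A): β-rule — branch into T (!D && B)  //  T A.
                  branch 2.2.2.2.1 (add T (!D && B)):
                    T (!D && B): α-rule — add T !D, T B.
                    ○ open, literals {B=1, D=0, F=1}.
                  branch 2.2.2.2.2 (add T A):
                    ○ open, literals {A=1, F=1}.
0 branches closed, 7 open.
An open branch gives a satisfying assignment: C=1, D=0.

Satisfiable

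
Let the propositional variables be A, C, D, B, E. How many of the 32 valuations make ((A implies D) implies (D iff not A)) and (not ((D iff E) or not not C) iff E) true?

Initial set: {(((A implies D) implies (D iff not A)) and (not ((D iff E) or not not C) iff E))}.
(((A implies D) implies (D iff not A)) and (not ((D iff E) or not not C) iff E)): α-rule — add ((A implies D) implies (D iff not A)), (not ((D iff E) or not not C) iff E).
((A implies D) implies (D iff not A)): β-rule — branch into not (A implies D)  //  (D iff not A).
  branch 1 (add not (A implies D)):
    not (A implies D): α-rule — add A, not D.
    (not ((D iff E) or not not C) iff E): β-rule — branch into not ((D iff E) or not not C), E  //  not not ((D iff E) or not not C), not E.
      branch 1.1 (add not ((D iff E) or not not C), E):
        not ((D iff E) or not not C): α-rule — add not (D iff E), not not not C.
        not not not C: drop double negation, giving not C.
        not (D iff E): β-rule — branch into D, not E  //  not D, E.
          branch 1.1.1 (add D, not E):
            × closes — contains both D and not D.
          branch 1.1.2 (add not D, E):
            ○ open, literals {A=true, C=false, D=false, E=true}.
      branch 1.2 (add not not ((D iff E) or not not C), not E):
        not not ((D iff E) or not not C): β-rule — branch into (D iff E)  //  not not C.
          branch 1.2.1 (add (D iff E)):
            (D iff E): β-rule — branch into D, E  //  not D, not E.
              branch 1.2.1.1 (add D, E):
                × closes — contains both D and not D.
              branch 1.2.1.2 (add not D, not E):
                ○ open, literals {A=true, D=false, E=false}.
          branch 1.2.2 (add not not C):
            not not C: drop double negation, giving C.
            ○ open, literals {A=true, C=true, D=false, E=false}.
  branch 2 (add (D iff not A)):
    (not ((D iff E) or not not C) iff E): β-rule — branch into not ((D iff E) or not not C), E  //  not not ((D iff E) or not not C), not E.
      branch 2.1 (add not ((D iff E) or not not C), E):
        not ((D iff E) or not not C): α-rule — add not (D iff E), not not not C.
        not not not C: drop double negation, giving not C.
        (D iff not A): β-rule — branch into D, not A  //  not D, not not A.
          branch 2.1.1 (add D, not A):
            not (D iff E): β-rule — branch into D, not E  //  not D, E.
              branch 2.1.1.1 (add D, not E):
                × closes — contains both E and not E.
              branch 2.1.1.2 (add not D, E):
                × closes — contains both D and not D.
          branch 2.1.2 (add not D, not not A):
            not (D iff E): β-rule — branch into D, not E  //  not D, E.
              branch 2.1.2.1 (add D, not E):
                × closes — contains both D and not D.
              branch 2.1.2.2 (add not D, E):
                ○ open, literals {A=true, C=false, D=false, E=true}.
      branch 2.2 (add not not ((D iff E) or not not C), not E):
        (D iff not A): β-rule — branch into D, not A  //  not D, not not A.
          branch 2.2.1 (add D, not A):
            not not ((D iff E) or not not C): β-rule — branch into (D iff E)  //  not not C.
              branch 2.2.1.1 (add (D iff E)):
                (D iff E): β-rule — branch into D, E  //  not D, not E.
                  branch 2.2.1.1.1 (add D, E):
                    × closes — contains both E and not E.
                  branch 2.2.1.1.2 (add not D, not E):
                    × closes — contains both D and not D.
              branch 2.2.1.2 (add not not C):
                not not C: drop double negation, giving C.
                ○ open, literals {A=false, C=true, D=true, E=false}.
          branch 2.2.2 (add not D, not not A):
            not not ((D iff E) or not not C): β-rule — branch into (D iff E)  //  not not C.
              branch 2.2.2.1 (add (D iff E)):
                (D iff E): β-rule — branch into D, E  //  not D, not E.
                  branch 2.2.2.1.1 (add D, E):
                    × closes — contains both D and not D.
                  branch 2.2.2.1.2 (add not D, not E):
                    ○ open, literals {A=true, D=false, E=false}.
              branch 2.2.2.2 (add not not C):
                not not C: drop double negation, giving C.
                ○ open, literals {A=true, C=true, D=false, E=false}.
8 branches closed, 7 open.
Each open branch fixes some atoms; the unmentioned ones are free. Counting distinct full assignments: branch {A=true, C=false, D=false, E=true} (B) contributes 2 new; branch {A=true, D=false, E=false} (C, B) contributes 4 new; branch {A=true, C=true, D=false, E=false} (B) contributes 0 new; branch {A=true, C=false, D=false, E=true} (B) contributes 0 new; branch {A=false, C=true, D=true, E=false} (B) contributes 2 new; branch {A=true, D=false, E=false} (C, B) contributes 0 new; branch {A=true, C=true, D=false, E=false} (B) contributes 0 new. Total: 8.

8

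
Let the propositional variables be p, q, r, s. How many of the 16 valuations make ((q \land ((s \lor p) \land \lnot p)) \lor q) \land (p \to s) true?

Initial set: {T (((q \land ((s \lor p) \land \lnot p)) \lor q) \land (p \to s))}.
T (((q \land ((s \lor p) \land \lnot p)) \lor q) \land (p \to s)): α-rule — add T ((q \land ((s \lor p) \land \lnot p)) \lor q), T (p \to s).
T ((q \land ((s \lor p) \land \lnot p)) \lor q): β-rule — branch into T (q \land ((s \lor p) \land \lnot p))  //  T q.
  branch 1 (add T (q \land ((s \lor p) \land \lnot p))):
    T (q \land ((s \lor p) \land \lnot p)): α-rule — add T q, T ((s \lor p) \land \lnot p).
    T ((s \lor p) \land \lnot p): α-rule — add T (s \lor p), T \lnot p.
    T (p \to s): β-rule — branch into F p  //  T s.
      branch 1.1 (add F p):
        T (s \lor p): β-rule — branch into T s  //  T p.
          branch 1.1.1 (add T s):
            ○ open, literals {p=F, q=T, s=T}.
          branch 1.1.2 (add T p):
            × closes — contains both p and \lnot p.
      branch 1.2 (add T s):
        T (s \lor p): β-rule — branch into T s  //  T p.
          branch 1.2.1 (add T s):
            ○ open, literals {p=F, q=T, s=T}.
          branch 1.2.2 (add T p):
            × closes — contains both p and \lnot p.
  branch 2 (add T q):
    T (p \to s): β-rule — branch into F p  //  T s.
      branch 2.1 (add F p):
        ○ open, literals {p=F, q=T}.
      branch 2.2 (add T s):
        ○ open, literals {q=T, s=T}.
2 branches closed, 4 open.
Each open branch fixes some atoms; the unmentioned ones are free. Counting distinct full assignments: branch {p=F, q=T, s=T} (r) contributes 2 new; branch {p=F, q=T, s=T} (r) contributes 0 new; branch {p=F, q=T} (r, s) contributes 2 new; branch {q=T, s=T} (p, r) contributes 2 new. Total: 6.

6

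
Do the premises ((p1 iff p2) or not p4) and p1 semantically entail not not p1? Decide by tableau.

Initial set: {(((p1 iff p2) or not p4) and p1); not not not p1}.
(((p1 iff p2) or not p4) and p1): α-rule — add ((p1 iff p2) or not p4), p1.
not not not p1: drop double negation, giving not p1.
× closes — contains both p1 and not p1.
All 1 branch closes.
Every branch closed, so the premises entail the conclusion.

Yes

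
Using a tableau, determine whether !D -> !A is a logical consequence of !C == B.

No

Initial set: {(!C == B); !(!D -> !A)}.
!(!D -> !A): α-rule — add !D, !!A.
(!C == B): β-rule — branch into !C, B  //  !!C, !B.
  branch 1 (add !C, B):
    ○ open, literals {A=1, B=1, C=0, D=0}.
  branch 2 (add !!C, !B):
    ○ open, literals {A=1, B=0, C=1, D=0}.
0 branches closed, 2 open.
An open branch gives a countermodel: A=1, B=1, C=0, D=0 (unmentioned atoms arbitrary); the premises hold there but the conclusion fails.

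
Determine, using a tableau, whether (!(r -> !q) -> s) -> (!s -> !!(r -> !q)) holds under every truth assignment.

Assume the negation and expand:
Initial set: {!((!(r -> !q) -> s) -> (!s -> !!(r -> !q)))}.
!((!(r -> !q) -> s) -> (!s -> !!(r -> !q))): α-rule — add (!(r -> !q) -> s), !(!s -> !!(r -> !q)).
!(!s -> !!(r -> !q)): α-rule — add !s, !!!(r -> !q).
!!!(r -> !q): drop double negation, giving !(r -> !q).
!(r -> !q): α-rule — add r, !!q.
(!(r -> !q) -> s): β-rule — branch into !!(r -> !q)  //  s.
  branch 1 (add !!(r -> !q)):
    !!(r -> !q): β-rule — branch into !r  //  !q.
      branch 1.1 (add !r):
        × closes — contains both r and !r.
      branch 1.2 (add !q):
        × closes — contains both q and !q.
  branch 2 (add s):
    × closes — contains both s and !s.
All 3 branches close.
Every branch closed, so the negation is unsatisfiable and the formula is valid.

Valid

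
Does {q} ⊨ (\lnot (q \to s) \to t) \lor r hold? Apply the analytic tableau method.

Initial set: {q; \lnot ((\lnot (q \to s) \to t) \lor r)}.
\lnot ((\lnot (q \to s) \to t) \lor r): α-rule — add \lnot (\lnot (q \to s) \to t), \lnot r.
\lnot (\lnot (q \to s) \to t): α-rule — add \lnot (q \to s), \lnot t.
\lnot (q \to s): α-rule — add q, \lnot s.
○ open, literals {q=T, r=F, s=F, t=F}.
0 branches closed, 1 open.
An open branch gives a countermodel: q=T, r=F, s=F, t=F (unmentioned atoms arbitrary); the premises hold there but the conclusion fails.

No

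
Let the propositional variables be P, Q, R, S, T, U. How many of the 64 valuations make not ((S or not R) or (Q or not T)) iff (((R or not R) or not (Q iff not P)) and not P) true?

32

Initial set: {T (not ((S or not R) or (Q or not T)) iff (((R or not R) or not (Q iff not P)) and not P))}.
T (not ((S or not R) or (Q or not T)) iff (((R or not R) or not (Q iff not P)) and not P)): β-rule — branch into T not ((S or not R) or (Q or not T)), T (((R or not R) or not (Q iff not P)) and not P)  //  F not ((S or not R) or (Q or not T)), F (((R or not R) or not (Q iff not P)) and not P).
  branch 1 (add T not ((S or not R) or (Q or not T)), T (((R or not R) or not (Q iff not P)) and not P)):
    T not ((S or not R) or (Q or not T)): α-rule — add F (S or not R), F (Q or not T).
    T (((R or not R) or not (Q iff not P)) and not P): α-rule — add T ((R or not R) or not (Q iff not P)), T not P.
    F (S or not R): α-rule — add F S, F not R.
    F (Q or not T): α-rule — add F Q, F not T.
    T ((R or not R) or not (Q iff not P)): β-rule — branch into T (R or not R)  //  T not (Q iff not P).
      branch 1.1 (add T (R or not R)):
        T (R or not R): β-rule — branch into T R  //  T not R.
          branch 1.1.1 (add T R):
            ○ open, literals {P=F, Q=F, R=T, S=F, T=T}.
          branch 1.1.2 (add T not R):
            × closes — contains both R and not R.
      branch 1.2 (add T not (Q iff not P)):
        T not (Q iff not P): β-rule — branch into T Q, F not P  //  F Q, T not P.
          branch 1.2.1 (add T Q, F not P):
            × closes — contains both Q and not Q.
          branch 1.2.2 (add F Q, T not P):
            ○ open, literals {P=F, Q=F, R=T, S=F, T=T}.
  branch 2 (add F not ((S or not R) or (Q or not T)), F (((R or not R) or not (Q iff not P)) and not P)):
    F not ((S or not R) or (Q or not T)): β-rule — branch into T (S or not R)  //  T (Q or not T).
      branch 2.1 (add T (S or not R)):
        F (((R or not R) or not (Q iff not P)) and not P): β-rule — branch into F ((R or not R) or not (Q iff not P))  //  F not P.
          branch 2.1.1 (add F ((R or not R) or not (Q iff not P))):
            F ((R or not R) or not (Q iff not P)): α-rule — add F (R or not R), F not (Q iff not P).
            F (R or not R): α-rule — add F R, F not R.
            × closes — contains both R and not R.
          branch 2.1.2 (add F not P):
            T (S or not R): β-rule — branch into T S  //  T not R.
              branch 2.1.2.1 (add T S):
                ○ open, literals {P=T, S=T}.
              branch 2.1.2.2 (add T not R):
                ○ open, literals {P=T, R=F}.
      branch 2.2 (add T (Q or not T)):
        F (((R or not R) or not (Q iff not P)) and not P): β-rule — branch into F ((R or not R) or not (Q iff not P))  //  F not P.
          branch 2.2.1 (add F ((R or not R) or not (Q iff not P))):
            F ((R or not R) or not (Q iff not P)): α-rule — add F (R or not R), F not (Q iff not P).
            F (R or not R): α-rule — add F R, F not R.
            × closes — contains both R and not R.
          branch 2.2.2 (add F not P):
            T (Q or not T): β-rule — branch into T Q  //  T not T.
              branch 2.2.2.1 (add T Q):
                ○ open, literals {P=T, Q=T}.
              branch 2.2.2.2 (add T not T):
                ○ open, literals {P=T, T=F}.
4 branches closed, 6 open.
Each open branch fixes some atoms; the unmentioned ones are free. Counting distinct full assignments: branch {P=F, Q=F, R=T, S=F, T=T} (U) contributes 2 new; branch {P=F, Q=F, R=T, S=F, T=T} (U) contributes 0 new; branch {P=T, S=T} (Q, R, T, U) contributes 16 new; branch {P=T, R=F} (Q, S, T, U) contributes 8 new; branch {P=T, Q=T} (R, S, T, U) contributes 4 new; branch {P=T, T=F} (Q, R, S, U) contributes 2 new. Total: 32.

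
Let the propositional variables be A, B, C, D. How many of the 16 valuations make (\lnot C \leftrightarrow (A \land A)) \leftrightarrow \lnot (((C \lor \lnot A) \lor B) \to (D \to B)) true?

Initial set: {((\lnot C \leftrightarrow (A \land A)) \leftrightarrow \lnot (((C \lor \lnot A) \lor B) \to (D \to B)))}.
((\lnot C \leftrightarrow (A \land A)) \leftrightarrow \lnot (((C \lor \lnot A) \lor B) \to (D \to B))): β-rule — branch into (\lnot C \leftrightarrow (A \land A)), \lnot (((C \lor \lnot A) \lor B) \to (D \to B))  //  \lnot (\lnot C \leftrightarrow (A \land A)), \lnot \lnot (((C \lor \lnot A) \lor B) \to (D \to B)).
  branch 1 (add (\lnot C \leftrightarrow (A \land A)), \lnot (((C \lor \lnot A) \lor B) \to (D \to B))):
    \lnot (((C \lor \lnot A) \lor B) \to (D \to B)): α-rule — add ((C \lor \lnot A) \lor B), \lnot (D \to B).
    \lnot (D \to B): α-rule — add D, \lnot B.
    (\lnot C \leftrightarrow (A \land A)): β-rule — branch into \lnot C, (A \land A)  //  \lnot \lnot C, \lnot (A \land A).
      branch 1.1 (add \lnot C, (A \land A)):
        (A \land A): α-rule — add A, A.
        ((C \lor \lnot A) \lor B): β-rule — branch into (C \lor \lnot A)  //  B.
          branch 1.1.1 (add (C \lor \lnot A)):
            (C \lor \lnot A): β-rule — branch into C  //  \lnot A.
              branch 1.1.1.1 (add C):
                × closes — contains both C and \lnot C.
              branch 1.1.1.2 (add \lnot A):
                × closes — contains both A and \lnot A.
          branch 1.1.2 (add B):
            × closes — contains both B and \lnot B.
      branch 1.2 (add \lnot \lnot C, \lnot (A \land A)):
        ((C \lor \lnot A) \lor B): β-rule — branch into (C \lor \lnot A)  //  B.
          branch 1.2.1 (add (C \lor \lnot A)):
            \lnot (A \land A): β-rule — branch into \lnot A  //  \lnot A.
              branch 1.2.1.1 (add \lnot A):
                (C \lor \lnot A): β-rule — branch into C  //  \lnot A.
                  branch 1.2.1.1.1 (add C):
                    ○ open, literals {A=0, B=0, C=1, D=1}.
                  branch 1.2.1.1.2 (add \lnot A):
                    ○ open, literals {A=0, B=0, C=1, D=1}.
              branch 1.2.1.2 (add \lnot A):
                (C \lor \lnot A): β-rule — branch into C  //  \lnot A.
                  branch 1.2.1.2.1 (add C):
                    ○ open, literals {A=0, B=0, C=1, D=1}.
                  branch 1.2.1.2.2 (add \lnot A):
                    ○ open, literals {A=0, B=0, C=1, D=1}.
          branch 1.2.2 (add B):
            × closes — contains both B and \lnot B.
  branch 2 (add \lnot (\lnot C \leftrightarrow (A \land A)), \lnot \lnot (((C \lor \lnot A) \lor B) \to (D \to B))):
    \lnot (\lnot C \leftrightarrow (A \land A)): β-rule — branch into \lnot C, \lnot (A \land A)  //  \lnot \lnot C, (A \land A).
      branch 2.1 (add \lnot C, \lnot (A \land A)):
        \lnot \lnot (((C \lor \lnot A) \lor B) \to (D \to B)): β-rule — branch into \lnot ((C \lor \lnot A) \lor B)  //  (D \to B).
          branch 2.1.1 (add \lnot ((C \lor \lnot A) \lor B)):
            \lnot ((C \lor \lnot A) \lor B): α-rule — add \lnot (C \lor \lnot A), \lnot B.
            \lnot (C \lor \lnot A): α-rule — add \lnot C, \lnot \lnot A.
            \lnot (A \land A): β-rule — branch into \lnot A  //  \lnot A.
              branch 2.1.1.1 (add \lnot A):
                × closes — contains both A and \lnot A.
              branch 2.1.1.2 (add \lnot A):
                × closes — contains both A and \lnot A.
          branch 2.1.2 (add (D \to B)):
            \lnot (A \land A): β-rule — branch into \lnot A  //  \lnot A.
              branch 2.1.2.1 (add \lnot A):
                (D \to B): β-rule — branch into \lnot D  //  B.
                  branch 2.1.2.1.1 (add \lnot D):
                    ○ open, literals {A=0, C=0, D=0}.
                  branch 2.1.2.1.2 (add B):
                    ○ open, literals {A=0, B=1, C=0}.
              branch 2.1.2.2 (add \lnot A):
                (D \to B): β-rule — branch into \lnot D  //  B.
                  branch 2.1.2.2.1 (add \lnot D):
                    ○ open, literals {A=0, C=0, D=0}.
                  branch 2.1.2.2.2 (add B):
                    ○ open, literals {A=0, B=1, C=0}.
      branch 2.2 (add \lnot \lnot C, (A \land A)):
        (A \land A): α-rule — add A, A.
        \lnot \lnot (((C \lor \lnot A) \lor B) \to (D \to B)): β-rule — branch into \lnot ((C \lor \lnot A) \lor B)  //  (D \to B).
          branch 2.2.1 (add \lnot ((C \lor \lnot A) \lor B)):
            \lnot ((C \lor \lnot A) \lor B): α-rule — add \lnot (C \lor \lnot A), \lnot B.
            \lnot (C \lor \lnot A): α-rule — add \lnot C, \lnot \lnot A.
            × closes — contains both C and \lnot C.
          branch 2.2.2 (add (D \to B)):
            (D \to B): β-rule — branch into \lnot D  //  B.
              branch 2.2.2.1 (add \lnot D):
                ○ open, literals {A=1, C=1, D=0}.
              branch 2.2.2.2 (add B):
                ○ open, literals {A=1, B=1, C=1}.
7 branches closed, 10 open.
Each open branch fixes some atoms; the unmentioned ones are free. Counting distinct full assignments: branch {A=0, B=0, C=1, D=1} (none free) contributes 1 new; branch {A=0, B=0, C=1, D=1} (none free) contributes 0 new; branch {A=0, B=0, C=1, D=1} (none free) contributes 0 new; branch {A=0, B=0, C=1, D=1} (none free) contributes 0 new; branch {A=0, C=0, D=0} (B) contributes 2 new; branch {A=0, B=1, C=0} (D) contributes 1 new; branch {A=0, C=0, D=0} (B) contributes 0 new; branch {A=0, B=1, C=0} (D) contributes 0 new; branch {A=1, C=1, D=0} (B) contributes 2 new; branch {A=1, B=1, C=1} (D) contributes 1 new. Total: 7.

7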